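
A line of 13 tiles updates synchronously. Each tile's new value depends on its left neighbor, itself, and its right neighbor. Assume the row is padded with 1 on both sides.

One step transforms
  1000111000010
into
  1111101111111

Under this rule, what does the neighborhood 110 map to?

1

At position 0 the neighborhood is 110; the next row has 1 there.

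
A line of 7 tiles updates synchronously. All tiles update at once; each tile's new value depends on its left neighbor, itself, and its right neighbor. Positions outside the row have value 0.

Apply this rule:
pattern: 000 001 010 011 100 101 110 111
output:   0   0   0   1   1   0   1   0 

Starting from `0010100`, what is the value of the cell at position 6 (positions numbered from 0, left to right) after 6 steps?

0000010
0000001
0000000
0000000  (fixed point — unchanged through step 6)
position 6 holds 0

0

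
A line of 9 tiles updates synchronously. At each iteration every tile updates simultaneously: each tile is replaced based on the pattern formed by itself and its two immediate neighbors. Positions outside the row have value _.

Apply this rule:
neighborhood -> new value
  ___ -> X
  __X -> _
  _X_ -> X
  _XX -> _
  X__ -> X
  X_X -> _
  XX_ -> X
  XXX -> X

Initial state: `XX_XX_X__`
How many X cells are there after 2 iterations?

5

iteration 1: _X__X_XXX
iteration 2: _XX_X__XX
count of X: 5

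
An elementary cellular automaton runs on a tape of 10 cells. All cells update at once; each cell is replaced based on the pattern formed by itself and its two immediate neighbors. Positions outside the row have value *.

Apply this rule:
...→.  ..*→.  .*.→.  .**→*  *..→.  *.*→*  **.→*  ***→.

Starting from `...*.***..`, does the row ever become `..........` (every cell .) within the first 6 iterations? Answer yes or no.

yes

iteration 1: ....**.*..
iteration 2: ....***...
iteration 3: ....*.*...
iteration 4: .....*....
iteration 5: ..........
all cells are . at iteration 5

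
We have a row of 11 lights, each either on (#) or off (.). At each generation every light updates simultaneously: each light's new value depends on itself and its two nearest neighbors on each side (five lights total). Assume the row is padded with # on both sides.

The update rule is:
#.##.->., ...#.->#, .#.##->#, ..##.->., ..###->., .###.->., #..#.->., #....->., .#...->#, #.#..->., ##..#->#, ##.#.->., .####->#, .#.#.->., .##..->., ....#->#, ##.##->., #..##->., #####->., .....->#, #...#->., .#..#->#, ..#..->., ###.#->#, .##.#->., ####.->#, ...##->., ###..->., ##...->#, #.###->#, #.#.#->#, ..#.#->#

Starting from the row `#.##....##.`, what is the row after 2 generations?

#...#.#....
.#.##..#.#.

.#.##..#.#.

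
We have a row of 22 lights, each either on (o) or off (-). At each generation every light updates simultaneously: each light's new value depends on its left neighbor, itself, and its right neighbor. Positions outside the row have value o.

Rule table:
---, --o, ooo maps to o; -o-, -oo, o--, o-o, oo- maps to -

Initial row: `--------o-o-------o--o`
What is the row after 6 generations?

-ooooooo----oooooo--o-
--ooooo--ooo-oooo--o--
-o-ooo--o-o---oo--o--o
----o--o----oo---o--o-
-ooo--o--ooo---oo--o--
--o--o--o-o--oo---o--o

--o--o--o-o--oo---o--o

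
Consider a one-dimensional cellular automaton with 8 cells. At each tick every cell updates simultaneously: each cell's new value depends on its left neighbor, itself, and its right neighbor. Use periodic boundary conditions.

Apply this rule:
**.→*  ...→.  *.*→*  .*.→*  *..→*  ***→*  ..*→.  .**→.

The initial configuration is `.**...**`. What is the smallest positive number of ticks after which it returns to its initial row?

8

tick 1: *.**...*
tick 2: **.**...
tick 3: .**.**..
tick 4: ..**.**.
tick 5: ...**.**
tick 6: *...**.*
tick 7: **...**.
tick 8: .**...**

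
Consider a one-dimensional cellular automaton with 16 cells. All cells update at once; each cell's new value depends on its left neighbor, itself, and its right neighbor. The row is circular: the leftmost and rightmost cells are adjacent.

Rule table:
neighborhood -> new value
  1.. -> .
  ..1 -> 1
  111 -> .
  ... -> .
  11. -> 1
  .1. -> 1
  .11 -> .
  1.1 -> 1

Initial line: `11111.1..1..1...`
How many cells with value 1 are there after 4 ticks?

tick 1: ....111.11.11..1
tick 2: ...1..11.11.1.11
tick 3: ..11.1.11.1111.1
tick 4: .1.1111.11...111
count of 1: 10

10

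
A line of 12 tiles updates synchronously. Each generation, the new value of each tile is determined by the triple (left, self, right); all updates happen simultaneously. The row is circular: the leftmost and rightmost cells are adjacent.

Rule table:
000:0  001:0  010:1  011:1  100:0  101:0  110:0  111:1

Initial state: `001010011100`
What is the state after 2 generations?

generation 1: 001010011000
generation 2: 001010010000

001010010000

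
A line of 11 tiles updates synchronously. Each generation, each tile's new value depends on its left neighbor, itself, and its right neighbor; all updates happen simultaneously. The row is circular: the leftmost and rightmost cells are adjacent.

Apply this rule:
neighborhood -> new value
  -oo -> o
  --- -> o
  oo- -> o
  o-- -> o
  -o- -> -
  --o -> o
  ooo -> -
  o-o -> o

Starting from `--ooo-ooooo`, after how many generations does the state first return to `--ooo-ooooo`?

2

ooo-ooo---o
--ooo-ooooo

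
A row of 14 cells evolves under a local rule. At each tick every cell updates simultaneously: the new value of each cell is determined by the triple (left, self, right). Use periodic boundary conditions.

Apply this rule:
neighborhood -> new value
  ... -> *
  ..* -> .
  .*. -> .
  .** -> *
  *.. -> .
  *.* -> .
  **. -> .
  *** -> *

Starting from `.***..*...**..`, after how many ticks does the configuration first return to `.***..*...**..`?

.**.....*.*..*
.*..***.......
....**..******
.**.*...*****.
.*....*.****..
...**...***..*
.*.*..*.**....
........*..***
.******....**.
.*****..**.*..
.****...*....*
.***..*...**..

12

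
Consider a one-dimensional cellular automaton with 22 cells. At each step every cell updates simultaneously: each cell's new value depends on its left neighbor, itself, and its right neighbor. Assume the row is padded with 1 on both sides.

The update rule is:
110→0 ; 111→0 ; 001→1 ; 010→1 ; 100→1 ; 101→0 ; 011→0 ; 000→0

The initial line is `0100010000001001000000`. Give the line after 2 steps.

0000000100100000010010

0110111000011111100001
0000000100100000010010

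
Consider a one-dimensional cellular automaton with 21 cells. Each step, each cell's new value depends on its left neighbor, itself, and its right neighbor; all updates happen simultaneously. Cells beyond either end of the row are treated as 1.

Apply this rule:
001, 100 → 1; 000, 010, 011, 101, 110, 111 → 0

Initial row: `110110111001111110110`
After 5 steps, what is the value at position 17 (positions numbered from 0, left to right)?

1

000000000110000000000
100000001001000000001
010000010110100000010
001000100000010000100
110101010000101001011
position 17 holds 1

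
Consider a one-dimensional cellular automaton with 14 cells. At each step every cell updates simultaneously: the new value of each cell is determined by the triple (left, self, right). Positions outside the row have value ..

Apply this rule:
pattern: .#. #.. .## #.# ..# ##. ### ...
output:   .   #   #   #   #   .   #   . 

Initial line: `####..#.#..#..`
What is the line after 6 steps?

#.#.##.#.#.#.#

###.##.#.##.#.
##.##.#.##.#.#
#.##.#.##.#.#.
.##.#.##.#.#.#
##.#.##.#.#.#.
#.#.##.#.#.#.#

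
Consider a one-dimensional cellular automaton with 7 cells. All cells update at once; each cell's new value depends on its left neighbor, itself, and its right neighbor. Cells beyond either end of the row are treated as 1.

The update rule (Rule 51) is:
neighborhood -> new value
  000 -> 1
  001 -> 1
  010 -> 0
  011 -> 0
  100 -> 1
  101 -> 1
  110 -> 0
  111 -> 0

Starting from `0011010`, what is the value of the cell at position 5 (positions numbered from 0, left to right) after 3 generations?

0

1100101
0011010  (repeats generation 0; period 2)
generation 3: 1100101
position 5 holds 0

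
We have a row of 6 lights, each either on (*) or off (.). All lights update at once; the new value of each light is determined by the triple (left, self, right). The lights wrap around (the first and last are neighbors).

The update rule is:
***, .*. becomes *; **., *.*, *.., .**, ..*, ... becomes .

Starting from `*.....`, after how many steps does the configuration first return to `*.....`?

*.....

1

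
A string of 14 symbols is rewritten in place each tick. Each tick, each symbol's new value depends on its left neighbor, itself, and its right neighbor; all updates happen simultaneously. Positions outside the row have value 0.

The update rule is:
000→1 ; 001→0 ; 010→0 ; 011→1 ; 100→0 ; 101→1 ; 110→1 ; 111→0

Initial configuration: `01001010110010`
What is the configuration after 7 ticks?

tick 1: 00000101110000
tick 2: 11110011010111
tick 3: 10010011101101
tick 4: 00000010111110
tick 5: 11111001100010
tick 6: 10001001101000
tick 7: 00100001110011

00100001110011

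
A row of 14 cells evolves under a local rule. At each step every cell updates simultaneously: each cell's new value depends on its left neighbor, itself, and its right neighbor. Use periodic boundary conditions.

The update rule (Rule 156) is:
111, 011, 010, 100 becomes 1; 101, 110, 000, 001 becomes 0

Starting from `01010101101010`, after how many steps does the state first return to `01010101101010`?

2

01010101001011
01010101101010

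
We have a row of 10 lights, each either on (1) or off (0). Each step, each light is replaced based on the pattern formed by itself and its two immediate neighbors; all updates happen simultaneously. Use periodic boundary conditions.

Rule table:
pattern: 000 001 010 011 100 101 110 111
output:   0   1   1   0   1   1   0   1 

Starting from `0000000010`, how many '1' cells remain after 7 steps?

8

0000000111
1000001010
1100011111
1010101111
0111110111
1011101010
1101011111
count of 1: 8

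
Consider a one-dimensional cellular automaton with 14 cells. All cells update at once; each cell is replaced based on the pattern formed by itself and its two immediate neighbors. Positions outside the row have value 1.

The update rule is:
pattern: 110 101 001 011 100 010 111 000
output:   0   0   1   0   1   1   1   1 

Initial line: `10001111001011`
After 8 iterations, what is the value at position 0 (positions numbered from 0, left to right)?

1

iteration 1: 01110110111001
iteration 2: 00100000010110
iteration 3: 11111111110000
iteration 4: 11111111101111
iteration 5: 11111111000111
iteration 6: 11111110111011
iteration 7: 11111100010001
iteration 8: 11111011111110
position 0 holds 1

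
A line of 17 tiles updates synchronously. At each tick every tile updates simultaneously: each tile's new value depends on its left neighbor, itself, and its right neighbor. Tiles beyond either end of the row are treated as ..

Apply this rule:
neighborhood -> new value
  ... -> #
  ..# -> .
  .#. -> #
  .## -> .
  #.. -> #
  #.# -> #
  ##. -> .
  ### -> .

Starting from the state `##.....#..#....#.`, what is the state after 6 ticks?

....#..#....#....

tick 1: ..####.##.####.##
tick 2: #.....#..#....#..
tick 3: #####.##.####.###
tick 4: .....#..#....#...
tick 5: ####.##.####.####
tick 6: ....#..#....#....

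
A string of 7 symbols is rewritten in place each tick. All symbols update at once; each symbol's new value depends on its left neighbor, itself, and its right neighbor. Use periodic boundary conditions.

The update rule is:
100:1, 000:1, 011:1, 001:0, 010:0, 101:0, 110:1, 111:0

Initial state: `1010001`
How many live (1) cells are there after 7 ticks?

3

tick 1: 1001101
tick 2: 1101101
tick 3: 0101101
tick 4: 0001100
tick 5: 1101111
tick 6: 0101000
tick 7: 0000111
count of 1: 3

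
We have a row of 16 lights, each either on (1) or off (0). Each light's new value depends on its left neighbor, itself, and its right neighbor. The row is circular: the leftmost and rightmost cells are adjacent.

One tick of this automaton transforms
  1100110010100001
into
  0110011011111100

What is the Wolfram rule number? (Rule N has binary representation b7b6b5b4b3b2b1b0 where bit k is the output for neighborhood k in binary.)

117

position 0: 111 → 0  (bit 7 = 0)
position 1: 110 → 1  (bit 6 = 1)
position 9: 101 → 1  (bit 5 = 1)
position 2: 100 → 1  (bit 4 = 1)
position 4: 011 → 0  (bit 3 = 0)
position 8: 010 → 1  (bit 2 = 1)
position 3: 001 → 0  (bit 1 = 0)
position 12: 000 → 1  (bit 0 = 1)
bits b7..b0 = 01110101 = 117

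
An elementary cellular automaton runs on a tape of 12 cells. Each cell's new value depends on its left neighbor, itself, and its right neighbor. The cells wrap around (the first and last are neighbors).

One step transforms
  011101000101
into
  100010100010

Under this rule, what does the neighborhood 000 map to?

At position 7 the neighborhood is 000; the next row has 0 there.

0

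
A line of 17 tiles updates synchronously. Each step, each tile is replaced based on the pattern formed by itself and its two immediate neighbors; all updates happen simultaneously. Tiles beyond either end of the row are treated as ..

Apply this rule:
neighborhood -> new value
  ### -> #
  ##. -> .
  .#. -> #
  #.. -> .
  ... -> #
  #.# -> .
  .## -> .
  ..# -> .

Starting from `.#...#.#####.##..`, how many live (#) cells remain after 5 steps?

8

.#.#.#..###.....#
.#.#.#...#..###.#
.#.#.#.#.#...#..#
.#.#.#.#.#.#.#..#
.#.#.#.#.#.#.#..#
count of #: 8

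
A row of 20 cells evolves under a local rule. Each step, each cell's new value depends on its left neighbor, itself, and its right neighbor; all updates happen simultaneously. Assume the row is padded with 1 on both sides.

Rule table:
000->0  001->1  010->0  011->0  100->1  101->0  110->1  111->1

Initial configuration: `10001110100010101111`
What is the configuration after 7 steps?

11010110010100000111
11000011100010001011
11100101110101010001
11111000110000001010
11111101011000010000
11111100001100101001
11111110010111000110

11111110010111000110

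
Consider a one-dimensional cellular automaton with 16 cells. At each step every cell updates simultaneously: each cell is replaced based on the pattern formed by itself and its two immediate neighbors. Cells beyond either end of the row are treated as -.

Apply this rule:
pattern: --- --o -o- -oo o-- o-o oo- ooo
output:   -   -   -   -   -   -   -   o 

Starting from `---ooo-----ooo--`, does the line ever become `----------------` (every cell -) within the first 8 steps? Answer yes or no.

yes

----o-------o---
----------------
all cells are - at step 2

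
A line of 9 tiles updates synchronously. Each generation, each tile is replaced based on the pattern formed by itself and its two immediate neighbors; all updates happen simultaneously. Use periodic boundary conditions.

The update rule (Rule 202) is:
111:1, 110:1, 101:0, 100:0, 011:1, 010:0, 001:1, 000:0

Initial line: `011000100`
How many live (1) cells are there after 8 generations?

111001000
111010001
111000011
111000111
111001111
111011111
111011111  (fixed point — unchanged through generation 8)
count of 1: 8

8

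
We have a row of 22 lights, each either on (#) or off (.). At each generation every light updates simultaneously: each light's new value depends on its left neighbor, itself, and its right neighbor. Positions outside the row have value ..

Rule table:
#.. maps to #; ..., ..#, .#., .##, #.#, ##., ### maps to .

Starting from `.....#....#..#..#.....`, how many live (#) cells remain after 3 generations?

4

......#....#..#..#....
.......#....#..#..#...
........#....#..#..#..
count of #: 4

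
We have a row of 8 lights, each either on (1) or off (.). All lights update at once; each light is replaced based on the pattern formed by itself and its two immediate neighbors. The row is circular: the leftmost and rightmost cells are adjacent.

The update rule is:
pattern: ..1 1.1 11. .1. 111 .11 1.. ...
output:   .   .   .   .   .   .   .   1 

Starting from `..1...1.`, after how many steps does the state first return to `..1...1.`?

2

1...1...
..1...1.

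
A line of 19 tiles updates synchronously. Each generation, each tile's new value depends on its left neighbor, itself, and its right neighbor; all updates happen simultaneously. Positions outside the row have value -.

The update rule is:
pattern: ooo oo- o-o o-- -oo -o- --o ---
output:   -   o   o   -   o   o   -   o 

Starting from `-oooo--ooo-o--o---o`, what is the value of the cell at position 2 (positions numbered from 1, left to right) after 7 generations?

generation 1: -o--o--o-ooo--o-o-o
generation 2: -o--o--ooo-o--ooooo
generation 3: -o--o--o-ooo--o---o
generation 4: -o--o--ooo-o--o-o-o
generation 5: -o--o--o-ooo--ooooo
generation 6: -o--o--ooo-o--o---o
generation 7: -o--o--o-ooo--o-o-o
position 2 holds o

o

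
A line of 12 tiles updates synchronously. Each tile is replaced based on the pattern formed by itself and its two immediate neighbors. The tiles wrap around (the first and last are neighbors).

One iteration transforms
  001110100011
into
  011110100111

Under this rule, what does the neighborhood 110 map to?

1

At position 4 the neighborhood is 110; the next row has 1 there.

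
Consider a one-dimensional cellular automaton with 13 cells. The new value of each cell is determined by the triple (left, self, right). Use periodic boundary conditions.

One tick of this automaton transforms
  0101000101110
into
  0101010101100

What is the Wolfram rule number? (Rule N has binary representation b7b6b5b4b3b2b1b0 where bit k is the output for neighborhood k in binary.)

position 10: 111 → 1  (bit 7 = 1)
position 11: 110 → 0  (bit 6 = 0)
position 2: 101 → 0  (bit 5 = 0)
position 4: 100 → 0  (bit 4 = 0)
position 9: 011 → 1  (bit 3 = 1)
position 1: 010 → 1  (bit 2 = 1)
position 0: 001 → 0  (bit 1 = 0)
position 5: 000 → 1  (bit 0 = 1)
bits b7..b0 = 10001101 = 141

141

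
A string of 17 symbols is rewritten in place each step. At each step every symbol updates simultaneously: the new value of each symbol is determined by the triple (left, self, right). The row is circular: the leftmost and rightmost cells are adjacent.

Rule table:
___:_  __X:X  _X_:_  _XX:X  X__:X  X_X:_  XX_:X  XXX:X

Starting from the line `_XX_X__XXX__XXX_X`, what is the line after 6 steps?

_XX__XXXXXXXXXX__
XXXXXXXXXXXXXXXX_
XXXXXXXXXXXXXXXX_  (fixed point — unchanged through step 6)

XXXXXXXXXXXXXXXX_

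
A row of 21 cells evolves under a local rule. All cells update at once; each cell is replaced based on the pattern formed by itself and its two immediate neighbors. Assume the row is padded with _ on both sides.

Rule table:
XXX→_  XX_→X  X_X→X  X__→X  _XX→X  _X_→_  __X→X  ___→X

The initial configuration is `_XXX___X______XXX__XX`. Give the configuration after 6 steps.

XXXX__XXX_____XXX___X

step 1: XX_XXXX_XXXXXXX_XXXXX
step 2: XXXX__XXX_____XXX___X
step 3: X__XXXX_XXXXXXX_XXXX_
step 4: _XXX__XXX_____XXX__XX
step 5: XX_XXXX_XXXXXXX_XXXXX  (repeats step 1; period 4)
step 6: XXXX__XXX_____XXX___X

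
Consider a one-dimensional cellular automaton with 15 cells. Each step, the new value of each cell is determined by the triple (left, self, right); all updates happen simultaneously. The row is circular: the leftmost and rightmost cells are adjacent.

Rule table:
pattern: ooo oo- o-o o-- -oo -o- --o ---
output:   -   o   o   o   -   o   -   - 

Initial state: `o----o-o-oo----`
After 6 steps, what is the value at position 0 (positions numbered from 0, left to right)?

o

step 1: oo---oooo-oo---
step 2: -oo-----oo-oo--
step 3: --oo-----oo-oo-
step 4: ---oo-----oo-oo
step 5: o---oo-----oo-o
step 6: oo---oo-----oo-
position 0 holds o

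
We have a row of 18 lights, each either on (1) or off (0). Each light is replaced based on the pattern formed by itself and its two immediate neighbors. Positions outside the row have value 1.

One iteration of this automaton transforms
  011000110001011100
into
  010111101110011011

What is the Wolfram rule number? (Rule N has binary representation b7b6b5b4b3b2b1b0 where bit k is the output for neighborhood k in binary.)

155

position 14: 111 → 1  (bit 7 = 1)
position 2: 110 → 0  (bit 6 = 0)
position 0: 101 → 0  (bit 5 = 0)
position 3: 100 → 1  (bit 4 = 1)
position 1: 011 → 1  (bit 3 = 1)
position 11: 010 → 0  (bit 2 = 0)
position 5: 001 → 1  (bit 1 = 1)
position 4: 000 → 1  (bit 0 = 1)
bits b7..b0 = 10011011 = 155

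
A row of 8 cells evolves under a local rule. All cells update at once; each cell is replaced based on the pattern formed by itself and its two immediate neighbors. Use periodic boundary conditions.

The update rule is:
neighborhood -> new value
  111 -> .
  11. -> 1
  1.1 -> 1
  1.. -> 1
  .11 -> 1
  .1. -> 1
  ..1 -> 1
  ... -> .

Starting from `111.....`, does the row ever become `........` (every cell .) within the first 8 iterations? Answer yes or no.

no

1.11...1
11111.11
....111.
...11.11
1.111111
111.....  (repeats iteration 0; period 6)
iteration 8: 11111.11
iteration 8 is 11111.11, still not uniform .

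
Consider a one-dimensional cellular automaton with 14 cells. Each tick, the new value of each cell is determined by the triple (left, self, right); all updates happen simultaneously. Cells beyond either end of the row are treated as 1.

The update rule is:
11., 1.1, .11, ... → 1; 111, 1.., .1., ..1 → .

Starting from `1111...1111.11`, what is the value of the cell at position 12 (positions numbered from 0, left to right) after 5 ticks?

...1.1.1..111.
.1..1.1...1.11
1....1..1..11.
1.11.......111
1111.11111.1..
position 12 holds .

.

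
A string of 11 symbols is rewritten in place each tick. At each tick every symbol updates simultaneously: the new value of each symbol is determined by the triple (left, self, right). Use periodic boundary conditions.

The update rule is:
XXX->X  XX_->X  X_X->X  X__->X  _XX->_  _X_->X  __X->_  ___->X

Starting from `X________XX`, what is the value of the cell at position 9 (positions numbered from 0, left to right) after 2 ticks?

XXXXXXXX__X
XXXXXXXXX__
position 9 holds _

_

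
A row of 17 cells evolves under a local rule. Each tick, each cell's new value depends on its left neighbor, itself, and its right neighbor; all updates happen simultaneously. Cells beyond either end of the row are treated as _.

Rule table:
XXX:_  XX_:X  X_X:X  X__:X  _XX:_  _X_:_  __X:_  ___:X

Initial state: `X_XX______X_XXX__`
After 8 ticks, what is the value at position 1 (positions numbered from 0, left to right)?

_

tick 1: _X_XXXXXX__X__XXX
tick 2: __X_____XX__X___X
tick 3: X__XXXX__XX__XX__
tick 4: _X____XX__XX__XXX
tick 5: __XXX__XX__XX___X
tick 6: X___XX__XX__XXX__
tick 7: _XX__XX__XX___XXX
tick 8: __XX__XX__XXX___X
position 1 holds _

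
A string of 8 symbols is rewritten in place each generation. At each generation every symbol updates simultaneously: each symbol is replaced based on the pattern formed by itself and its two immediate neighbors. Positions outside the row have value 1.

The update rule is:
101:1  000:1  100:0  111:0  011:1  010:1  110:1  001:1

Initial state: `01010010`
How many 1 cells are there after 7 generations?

5

11110111
00011100
01110101
11011111
01110000
11010111
01111100
count of 1: 5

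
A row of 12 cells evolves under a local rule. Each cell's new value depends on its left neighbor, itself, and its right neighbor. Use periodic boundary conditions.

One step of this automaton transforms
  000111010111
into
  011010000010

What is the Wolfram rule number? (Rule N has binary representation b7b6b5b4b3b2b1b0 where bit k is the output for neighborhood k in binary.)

position 4: 111 → 1  (bit 7 = 1)
position 5: 110 → 0  (bit 6 = 0)
position 6: 101 → 0  (bit 5 = 0)
position 0: 100 → 0  (bit 4 = 0)
position 3: 011 → 0  (bit 3 = 0)
position 7: 010 → 0  (bit 2 = 0)
position 2: 001 → 1  (bit 1 = 1)
position 1: 000 → 1  (bit 0 = 1)
bits b7..b0 = 10000011 = 131

131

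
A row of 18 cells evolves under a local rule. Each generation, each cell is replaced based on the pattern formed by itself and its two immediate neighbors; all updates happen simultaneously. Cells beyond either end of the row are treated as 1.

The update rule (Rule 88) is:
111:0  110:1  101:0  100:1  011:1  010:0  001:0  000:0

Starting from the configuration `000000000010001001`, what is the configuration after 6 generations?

100000000001000101
110000000000100001
011000000000010001
011100000000001001
010110000000000101
000111000000000001

000111000000000001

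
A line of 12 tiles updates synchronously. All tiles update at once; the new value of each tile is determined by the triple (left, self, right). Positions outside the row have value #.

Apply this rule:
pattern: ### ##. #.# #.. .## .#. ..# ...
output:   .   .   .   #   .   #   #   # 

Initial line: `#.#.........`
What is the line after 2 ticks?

##..........

..##########
##..........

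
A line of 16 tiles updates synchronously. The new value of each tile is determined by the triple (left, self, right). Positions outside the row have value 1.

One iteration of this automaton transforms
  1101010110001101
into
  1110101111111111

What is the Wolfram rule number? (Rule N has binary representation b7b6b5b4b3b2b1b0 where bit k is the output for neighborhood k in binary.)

251

position 0: 111 → 1  (bit 7 = 1)
position 1: 110 → 1  (bit 6 = 1)
position 2: 101 → 1  (bit 5 = 1)
position 9: 100 → 1  (bit 4 = 1)
position 7: 011 → 1  (bit 3 = 1)
position 3: 010 → 0  (bit 2 = 0)
position 11: 001 → 1  (bit 1 = 1)
position 10: 000 → 1  (bit 0 = 1)
bits b7..b0 = 11111011 = 251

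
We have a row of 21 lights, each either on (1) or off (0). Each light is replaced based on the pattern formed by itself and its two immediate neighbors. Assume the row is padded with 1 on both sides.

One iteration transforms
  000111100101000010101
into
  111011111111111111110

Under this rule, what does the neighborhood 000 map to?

1

At position 1 the neighborhood is 000; the next row has 1 there.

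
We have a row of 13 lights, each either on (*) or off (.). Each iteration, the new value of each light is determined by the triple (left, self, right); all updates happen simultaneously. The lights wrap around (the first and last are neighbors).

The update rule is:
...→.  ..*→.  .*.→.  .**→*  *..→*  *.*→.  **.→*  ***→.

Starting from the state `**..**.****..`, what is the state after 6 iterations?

***.**.*..**.
*.*.**..*.**.
....***...**.
....*.**..***
*.....***.*.*
**....*.*...*

**....*.*...*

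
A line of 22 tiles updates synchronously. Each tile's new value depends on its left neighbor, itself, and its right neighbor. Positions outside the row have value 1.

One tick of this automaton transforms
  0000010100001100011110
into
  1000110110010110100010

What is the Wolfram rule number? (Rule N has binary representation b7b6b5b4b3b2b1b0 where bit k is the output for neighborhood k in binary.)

position 18: 111 → 0  (bit 7 = 0)
position 13: 110 → 1  (bit 6 = 1)
position 6: 101 → 0  (bit 5 = 0)
position 0: 100 → 1  (bit 4 = 1)
position 12: 011 → 0  (bit 3 = 0)
position 5: 010 → 1  (bit 2 = 1)
position 4: 001 → 1  (bit 1 = 1)
position 1: 000 → 0  (bit 0 = 0)
bits b7..b0 = 01010110 = 86

86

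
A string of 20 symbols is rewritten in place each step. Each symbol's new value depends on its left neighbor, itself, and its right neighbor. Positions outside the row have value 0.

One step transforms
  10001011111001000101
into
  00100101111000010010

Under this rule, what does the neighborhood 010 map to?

0

At position 0 the neighborhood is 010; the next row has 0 there.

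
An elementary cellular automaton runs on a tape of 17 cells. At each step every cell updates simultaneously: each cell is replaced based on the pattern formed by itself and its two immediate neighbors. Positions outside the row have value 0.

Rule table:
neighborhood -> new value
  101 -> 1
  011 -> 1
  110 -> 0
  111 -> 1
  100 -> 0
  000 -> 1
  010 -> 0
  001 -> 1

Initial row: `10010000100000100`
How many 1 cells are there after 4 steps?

9

step 1: 00100111001111001
step 2: 11001110011110010
step 3: 10011100111100100
step 4: 00111001111001001
count of 1: 9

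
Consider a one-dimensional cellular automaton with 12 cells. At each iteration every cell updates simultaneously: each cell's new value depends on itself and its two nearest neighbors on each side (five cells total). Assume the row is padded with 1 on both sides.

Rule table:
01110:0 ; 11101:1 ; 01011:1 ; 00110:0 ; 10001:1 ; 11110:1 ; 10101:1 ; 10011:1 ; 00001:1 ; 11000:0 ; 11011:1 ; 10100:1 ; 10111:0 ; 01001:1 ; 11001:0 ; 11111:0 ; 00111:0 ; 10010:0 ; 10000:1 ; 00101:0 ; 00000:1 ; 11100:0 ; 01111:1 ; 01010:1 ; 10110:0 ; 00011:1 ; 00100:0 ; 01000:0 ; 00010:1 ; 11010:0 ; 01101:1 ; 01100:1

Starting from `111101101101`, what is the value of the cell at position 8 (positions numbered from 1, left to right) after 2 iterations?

001110110110
010011011011
position 8 holds 1

1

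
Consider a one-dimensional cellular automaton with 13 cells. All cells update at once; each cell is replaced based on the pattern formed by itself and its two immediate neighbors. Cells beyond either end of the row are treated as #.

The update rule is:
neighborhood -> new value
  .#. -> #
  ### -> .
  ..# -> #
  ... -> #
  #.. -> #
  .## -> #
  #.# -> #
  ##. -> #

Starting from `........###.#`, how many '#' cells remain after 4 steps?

#########.###
........###..
#########.###  (repeats step 1; period 2)
step 4: ........###..
count of #: 3

3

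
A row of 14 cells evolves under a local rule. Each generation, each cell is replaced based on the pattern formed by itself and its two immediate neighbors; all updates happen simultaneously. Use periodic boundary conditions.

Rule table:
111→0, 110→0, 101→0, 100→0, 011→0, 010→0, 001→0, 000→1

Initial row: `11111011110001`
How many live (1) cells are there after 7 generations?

1

00000000000100
11111111110001
00000000000100  (repeats generation 1; period 2)
generation 7: 00000000000100
count of 1: 1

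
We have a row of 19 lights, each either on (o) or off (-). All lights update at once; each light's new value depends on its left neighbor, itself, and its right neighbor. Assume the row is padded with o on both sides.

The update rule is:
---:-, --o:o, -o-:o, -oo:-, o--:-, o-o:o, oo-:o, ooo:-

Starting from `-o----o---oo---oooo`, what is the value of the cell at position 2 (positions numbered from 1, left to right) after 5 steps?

oo---oo--o-o--o----
-o--o-o-oooo-oo---o
oo-ooooo---oo-o--o-
-oo----o--o-ooo-ooo
o-o---oo-ooo--oo---
position 2 holds -

-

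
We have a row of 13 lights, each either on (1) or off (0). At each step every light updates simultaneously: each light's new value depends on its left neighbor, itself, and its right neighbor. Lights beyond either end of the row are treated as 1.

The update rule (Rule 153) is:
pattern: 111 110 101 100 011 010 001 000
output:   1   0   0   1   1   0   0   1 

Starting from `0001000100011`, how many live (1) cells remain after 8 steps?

7

1100110011011
1010101010011
0000000001011
1111111100011
1111111011011
1111110010011
1111101001011
1111000100011
count of 1: 7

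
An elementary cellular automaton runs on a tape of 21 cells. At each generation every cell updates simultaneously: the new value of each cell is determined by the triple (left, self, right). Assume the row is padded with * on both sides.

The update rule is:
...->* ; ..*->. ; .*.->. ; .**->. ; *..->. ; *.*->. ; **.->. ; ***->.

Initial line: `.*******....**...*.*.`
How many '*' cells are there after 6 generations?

.........**....*.....
.*******....**...***.
.........**....*.....  (repeats generation 1; period 2)
generation 6: .*******....**...***.
count of *: 12

12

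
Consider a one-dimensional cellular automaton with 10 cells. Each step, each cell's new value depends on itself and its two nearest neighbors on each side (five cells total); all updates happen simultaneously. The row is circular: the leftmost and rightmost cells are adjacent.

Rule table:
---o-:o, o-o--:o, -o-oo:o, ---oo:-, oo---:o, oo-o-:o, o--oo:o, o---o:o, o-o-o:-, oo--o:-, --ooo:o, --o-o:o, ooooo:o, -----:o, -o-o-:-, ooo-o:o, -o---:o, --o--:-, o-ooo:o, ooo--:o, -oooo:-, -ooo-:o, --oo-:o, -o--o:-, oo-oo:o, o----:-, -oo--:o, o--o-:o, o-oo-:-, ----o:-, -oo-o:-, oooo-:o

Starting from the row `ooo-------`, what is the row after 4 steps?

oooo-ooo--
o-oooooo-o
-oo-ooooo-
oo-oo-ooo-

oo-oo-ooo-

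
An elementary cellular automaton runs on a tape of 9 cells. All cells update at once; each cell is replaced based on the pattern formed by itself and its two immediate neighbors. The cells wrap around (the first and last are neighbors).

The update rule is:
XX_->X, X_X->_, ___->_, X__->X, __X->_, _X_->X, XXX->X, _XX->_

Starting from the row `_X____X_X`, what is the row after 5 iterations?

_XX_X_XX_

_XX___X_X
__XX__X_X
X__XX_X_X
XX__X_X__
_XX_X_XX_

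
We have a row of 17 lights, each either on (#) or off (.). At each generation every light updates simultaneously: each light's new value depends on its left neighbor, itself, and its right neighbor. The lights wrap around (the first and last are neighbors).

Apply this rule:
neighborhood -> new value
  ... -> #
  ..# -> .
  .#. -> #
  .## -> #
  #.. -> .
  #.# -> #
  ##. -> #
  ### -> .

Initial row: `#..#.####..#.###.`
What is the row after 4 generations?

#..###..#..###.##
#..#.#..#..#.###.
#..###..#..###.##  (repeats generation 1; period 2)
generation 4: #..#.#..#..#.###.

#..#.#..#..#.###.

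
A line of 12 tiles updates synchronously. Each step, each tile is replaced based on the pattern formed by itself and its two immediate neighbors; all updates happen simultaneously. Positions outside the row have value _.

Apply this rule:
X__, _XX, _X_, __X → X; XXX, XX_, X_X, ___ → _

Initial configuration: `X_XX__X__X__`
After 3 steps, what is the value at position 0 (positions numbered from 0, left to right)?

X

X_X_XXXXXXX_
X_X_X______X
X_X_XX____XX
position 0 holds X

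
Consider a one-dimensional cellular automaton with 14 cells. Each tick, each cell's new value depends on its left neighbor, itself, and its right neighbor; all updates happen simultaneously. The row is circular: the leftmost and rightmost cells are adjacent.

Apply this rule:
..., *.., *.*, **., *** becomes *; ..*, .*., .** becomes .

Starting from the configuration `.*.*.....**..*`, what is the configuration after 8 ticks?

*.*.****..**..
.*.*.****..**.
..*.*.****..**
*..*.*.****..*
**..*.*.****..
.**..*.*.****.
..**..*.*.****
*..**..*.*.***

*..**..*.*.***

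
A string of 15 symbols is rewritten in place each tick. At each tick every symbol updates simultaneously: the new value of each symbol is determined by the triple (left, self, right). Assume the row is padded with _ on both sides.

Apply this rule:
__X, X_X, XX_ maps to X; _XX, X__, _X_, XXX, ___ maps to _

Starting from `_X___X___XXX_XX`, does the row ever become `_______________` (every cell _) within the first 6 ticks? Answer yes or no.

X___X___X__XX_X
___X___X__X_XX_
__X___X__X_X_X_
_X___X__X_X_X__
X___X__X_X_X___
___X__X_X_X____
tick 6 is ___X__X_X_X____, still not uniform _

no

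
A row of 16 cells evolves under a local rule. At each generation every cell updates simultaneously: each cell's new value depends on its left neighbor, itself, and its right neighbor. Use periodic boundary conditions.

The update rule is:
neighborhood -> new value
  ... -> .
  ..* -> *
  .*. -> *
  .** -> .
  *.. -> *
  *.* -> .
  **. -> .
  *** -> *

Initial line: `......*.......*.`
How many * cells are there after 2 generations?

6

generation 1: .....***.....***
generation 2: *...*.*.*...*.*.
count of *: 6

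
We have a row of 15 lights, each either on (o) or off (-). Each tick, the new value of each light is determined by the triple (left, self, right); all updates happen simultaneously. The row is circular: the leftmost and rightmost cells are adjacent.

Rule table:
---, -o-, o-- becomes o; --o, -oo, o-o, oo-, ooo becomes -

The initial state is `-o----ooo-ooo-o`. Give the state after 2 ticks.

-----oooooooo-o

-oooo---------o
-----oooooooo-o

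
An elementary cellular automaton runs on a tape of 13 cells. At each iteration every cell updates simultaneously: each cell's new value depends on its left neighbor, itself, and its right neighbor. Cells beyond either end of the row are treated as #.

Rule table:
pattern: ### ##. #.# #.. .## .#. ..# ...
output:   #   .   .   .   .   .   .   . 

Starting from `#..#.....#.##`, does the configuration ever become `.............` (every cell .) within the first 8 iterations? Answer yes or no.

............#
.............
all cells are . at iteration 2

yes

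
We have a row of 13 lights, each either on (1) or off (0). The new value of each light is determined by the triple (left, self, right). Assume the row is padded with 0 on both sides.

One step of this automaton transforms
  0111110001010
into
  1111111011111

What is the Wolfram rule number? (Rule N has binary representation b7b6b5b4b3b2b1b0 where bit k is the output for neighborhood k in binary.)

position 2: 111 → 1  (bit 7 = 1)
position 5: 110 → 1  (bit 6 = 1)
position 10: 101 → 1  (bit 5 = 1)
position 6: 100 → 1  (bit 4 = 1)
position 1: 011 → 1  (bit 3 = 1)
position 9: 010 → 1  (bit 2 = 1)
position 0: 001 → 1  (bit 1 = 1)
position 7: 000 → 0  (bit 0 = 0)
bits b7..b0 = 11111110 = 254

254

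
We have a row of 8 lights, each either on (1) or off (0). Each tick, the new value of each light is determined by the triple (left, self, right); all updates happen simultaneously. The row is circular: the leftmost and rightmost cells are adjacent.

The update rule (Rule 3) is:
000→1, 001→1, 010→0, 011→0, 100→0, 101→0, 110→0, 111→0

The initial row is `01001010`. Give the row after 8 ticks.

11100100

10010000
00100111
01001000
10010011
00100100
11001001
00010010
11100100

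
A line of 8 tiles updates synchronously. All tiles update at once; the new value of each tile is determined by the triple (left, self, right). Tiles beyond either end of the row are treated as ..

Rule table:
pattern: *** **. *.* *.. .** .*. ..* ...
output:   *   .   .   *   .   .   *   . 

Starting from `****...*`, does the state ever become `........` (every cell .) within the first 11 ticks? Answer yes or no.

no

.**.*.*.
*......*
.*....*.
*.*..*.*
...**...
..*..*..
.*.**.*.
*......*  (repeats tick 2; period 6)
tick 11: ...**...
tick 11 is ...**..., still not uniform .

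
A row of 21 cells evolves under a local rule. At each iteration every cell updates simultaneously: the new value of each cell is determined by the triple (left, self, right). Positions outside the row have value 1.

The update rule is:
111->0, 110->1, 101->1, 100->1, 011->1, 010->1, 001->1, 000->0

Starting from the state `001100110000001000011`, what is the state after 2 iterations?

iteration 1: 111111111000011100110
iteration 2: 000000001100110111111

000000001100110111111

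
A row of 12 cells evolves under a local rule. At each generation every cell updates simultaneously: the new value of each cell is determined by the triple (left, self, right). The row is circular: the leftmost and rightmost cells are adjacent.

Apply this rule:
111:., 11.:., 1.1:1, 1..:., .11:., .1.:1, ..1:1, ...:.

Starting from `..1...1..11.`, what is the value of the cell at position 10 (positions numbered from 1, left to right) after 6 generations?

.

generation 1: .11..11.1...
generation 2: 1...1..11...
generation 3: 1..11.1....1
generation 4: ..1..11...1.
generation 5: .11.1....11.
generation 6: 1..11...1...
position 10 holds .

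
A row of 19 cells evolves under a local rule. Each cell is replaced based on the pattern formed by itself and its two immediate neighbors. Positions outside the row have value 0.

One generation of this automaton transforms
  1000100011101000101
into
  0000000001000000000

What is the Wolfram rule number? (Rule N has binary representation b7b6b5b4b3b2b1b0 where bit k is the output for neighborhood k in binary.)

128

position 9: 111 → 1  (bit 7 = 1)
position 10: 110 → 0  (bit 6 = 0)
position 11: 101 → 0  (bit 5 = 0)
position 1: 100 → 0  (bit 4 = 0)
position 8: 011 → 0  (bit 3 = 0)
position 0: 010 → 0  (bit 2 = 0)
position 3: 001 → 0  (bit 1 = 0)
position 2: 000 → 0  (bit 0 = 0)
bits b7..b0 = 10000000 = 128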